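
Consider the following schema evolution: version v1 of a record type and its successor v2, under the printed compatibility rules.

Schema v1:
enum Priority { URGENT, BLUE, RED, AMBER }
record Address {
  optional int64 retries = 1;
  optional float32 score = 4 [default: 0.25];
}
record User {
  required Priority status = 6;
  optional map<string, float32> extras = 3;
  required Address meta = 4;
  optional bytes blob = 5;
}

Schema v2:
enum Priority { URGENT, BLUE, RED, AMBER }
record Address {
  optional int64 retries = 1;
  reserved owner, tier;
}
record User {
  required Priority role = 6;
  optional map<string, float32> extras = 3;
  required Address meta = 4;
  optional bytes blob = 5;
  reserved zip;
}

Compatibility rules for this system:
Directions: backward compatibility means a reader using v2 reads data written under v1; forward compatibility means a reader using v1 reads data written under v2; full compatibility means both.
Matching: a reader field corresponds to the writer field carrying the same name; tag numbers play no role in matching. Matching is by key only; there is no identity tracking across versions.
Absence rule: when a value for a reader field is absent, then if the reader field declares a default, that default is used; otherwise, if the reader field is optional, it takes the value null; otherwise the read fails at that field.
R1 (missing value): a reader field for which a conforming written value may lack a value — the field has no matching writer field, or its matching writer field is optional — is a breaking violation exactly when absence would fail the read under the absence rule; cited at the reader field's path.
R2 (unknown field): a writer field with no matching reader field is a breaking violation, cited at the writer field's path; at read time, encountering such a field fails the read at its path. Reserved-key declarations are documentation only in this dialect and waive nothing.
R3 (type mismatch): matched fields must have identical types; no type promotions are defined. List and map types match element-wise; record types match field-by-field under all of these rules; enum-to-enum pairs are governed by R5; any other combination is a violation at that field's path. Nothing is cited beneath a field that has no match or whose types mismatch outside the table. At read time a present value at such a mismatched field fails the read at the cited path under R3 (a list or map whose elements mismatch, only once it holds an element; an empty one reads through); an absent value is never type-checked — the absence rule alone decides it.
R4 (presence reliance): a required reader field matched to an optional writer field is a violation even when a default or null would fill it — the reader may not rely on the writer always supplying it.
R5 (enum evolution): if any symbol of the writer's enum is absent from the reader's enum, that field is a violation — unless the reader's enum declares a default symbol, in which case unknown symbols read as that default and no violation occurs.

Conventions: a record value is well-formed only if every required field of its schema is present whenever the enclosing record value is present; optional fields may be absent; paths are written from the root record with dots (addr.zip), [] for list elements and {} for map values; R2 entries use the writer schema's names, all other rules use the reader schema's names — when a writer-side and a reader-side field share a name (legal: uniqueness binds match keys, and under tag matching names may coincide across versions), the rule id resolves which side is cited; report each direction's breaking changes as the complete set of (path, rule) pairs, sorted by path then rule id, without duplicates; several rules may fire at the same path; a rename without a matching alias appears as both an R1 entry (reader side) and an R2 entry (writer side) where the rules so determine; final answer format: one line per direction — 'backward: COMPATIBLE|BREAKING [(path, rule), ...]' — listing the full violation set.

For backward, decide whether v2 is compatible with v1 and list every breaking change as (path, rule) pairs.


backward: BREAKING [(meta.score, R2), (role, R1), (status, R2)]

each type pair in User: writer, then reader
backward analysis of User with v2 as reader and v1 as writer:
  role: no writer match
  map<string, float32> -> map<string, float32>, writer optional: extras aligns to extras
  Address -> Address, writer required: meta aligns to meta
  bytes -> bytes, writer optional: blob aligns to blob
  writer field status has no reader counterpart
  int64 -> int64, writer optional: meta.retries aligns to meta.retries
  writer field meta.score has no reader counterpart
  breaking: (meta.score, R2)
  breaking: (role, R1)
  breaking: (status, R2)
  => 3 violation(s): backward is BREAKING for User


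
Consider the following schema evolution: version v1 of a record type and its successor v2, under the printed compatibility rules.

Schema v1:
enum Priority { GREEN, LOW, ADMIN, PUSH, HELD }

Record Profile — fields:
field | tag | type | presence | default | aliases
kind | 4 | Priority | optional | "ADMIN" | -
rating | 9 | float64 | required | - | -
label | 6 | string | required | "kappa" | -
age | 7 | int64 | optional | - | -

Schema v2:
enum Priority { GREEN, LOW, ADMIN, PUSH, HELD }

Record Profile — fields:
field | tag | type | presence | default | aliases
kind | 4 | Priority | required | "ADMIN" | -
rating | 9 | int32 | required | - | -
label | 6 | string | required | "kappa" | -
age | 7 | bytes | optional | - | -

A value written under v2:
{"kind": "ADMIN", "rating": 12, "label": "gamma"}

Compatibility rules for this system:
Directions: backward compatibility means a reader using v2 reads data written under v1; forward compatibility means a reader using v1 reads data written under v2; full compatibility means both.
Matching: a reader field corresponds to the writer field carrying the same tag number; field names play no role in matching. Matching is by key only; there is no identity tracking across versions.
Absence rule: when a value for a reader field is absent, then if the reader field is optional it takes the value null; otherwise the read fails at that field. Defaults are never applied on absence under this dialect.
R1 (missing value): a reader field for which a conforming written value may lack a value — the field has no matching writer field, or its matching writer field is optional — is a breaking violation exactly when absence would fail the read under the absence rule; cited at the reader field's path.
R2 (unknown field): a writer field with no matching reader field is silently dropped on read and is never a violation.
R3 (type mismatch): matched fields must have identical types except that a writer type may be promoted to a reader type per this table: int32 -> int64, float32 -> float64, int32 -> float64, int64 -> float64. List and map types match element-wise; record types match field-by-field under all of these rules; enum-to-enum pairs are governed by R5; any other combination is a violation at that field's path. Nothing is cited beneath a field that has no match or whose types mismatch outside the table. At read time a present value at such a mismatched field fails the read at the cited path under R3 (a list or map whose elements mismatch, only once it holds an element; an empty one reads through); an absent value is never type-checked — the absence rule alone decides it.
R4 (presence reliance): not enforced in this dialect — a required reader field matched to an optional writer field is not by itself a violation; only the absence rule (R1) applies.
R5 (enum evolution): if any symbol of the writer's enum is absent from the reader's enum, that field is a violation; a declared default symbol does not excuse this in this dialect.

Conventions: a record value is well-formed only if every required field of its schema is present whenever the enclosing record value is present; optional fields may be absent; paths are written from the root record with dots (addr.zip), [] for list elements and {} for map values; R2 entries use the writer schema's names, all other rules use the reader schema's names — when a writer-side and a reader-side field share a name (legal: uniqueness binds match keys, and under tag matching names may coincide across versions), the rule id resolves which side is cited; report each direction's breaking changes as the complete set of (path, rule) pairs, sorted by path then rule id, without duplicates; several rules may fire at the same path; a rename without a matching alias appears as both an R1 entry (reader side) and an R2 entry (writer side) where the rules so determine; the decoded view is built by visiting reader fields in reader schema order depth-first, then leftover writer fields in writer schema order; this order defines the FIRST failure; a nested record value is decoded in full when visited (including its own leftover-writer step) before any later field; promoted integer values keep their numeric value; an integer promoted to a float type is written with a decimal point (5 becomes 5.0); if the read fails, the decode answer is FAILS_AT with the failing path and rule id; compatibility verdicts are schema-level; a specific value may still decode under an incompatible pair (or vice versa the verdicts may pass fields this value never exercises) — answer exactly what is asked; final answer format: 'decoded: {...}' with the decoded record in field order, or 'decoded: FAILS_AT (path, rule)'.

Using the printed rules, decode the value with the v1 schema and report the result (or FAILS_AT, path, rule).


the writer's type comes first in each Profile pair
decoding the Profile value with the v1 reader:
  kind := "ADMIN"
  rating := 12.0 (int32 -> float64)
  label := "gamma"
  age := null (absent, optional -> null)
  => decoded: {"kind": "ADMIN", "rating": 12.0, "label": "gamma", "age": null}
diffs on Profile not affecting the asked answer:
  field age in record Profile: type int64 changed to bytes -> a verdict-level change on Profile — the shown value reads the same
  field rating in record Profile: type float64 changed to int32 -> a verdict-level change on Profile — the shown value reads the same
  field kind in record Profile: optional changed to required -> a verdict-level change on Profile — the shown value reads the same

decoded: {"kind": "ADMIN", "rating": 12.0, "label": "gamma", "age": null}


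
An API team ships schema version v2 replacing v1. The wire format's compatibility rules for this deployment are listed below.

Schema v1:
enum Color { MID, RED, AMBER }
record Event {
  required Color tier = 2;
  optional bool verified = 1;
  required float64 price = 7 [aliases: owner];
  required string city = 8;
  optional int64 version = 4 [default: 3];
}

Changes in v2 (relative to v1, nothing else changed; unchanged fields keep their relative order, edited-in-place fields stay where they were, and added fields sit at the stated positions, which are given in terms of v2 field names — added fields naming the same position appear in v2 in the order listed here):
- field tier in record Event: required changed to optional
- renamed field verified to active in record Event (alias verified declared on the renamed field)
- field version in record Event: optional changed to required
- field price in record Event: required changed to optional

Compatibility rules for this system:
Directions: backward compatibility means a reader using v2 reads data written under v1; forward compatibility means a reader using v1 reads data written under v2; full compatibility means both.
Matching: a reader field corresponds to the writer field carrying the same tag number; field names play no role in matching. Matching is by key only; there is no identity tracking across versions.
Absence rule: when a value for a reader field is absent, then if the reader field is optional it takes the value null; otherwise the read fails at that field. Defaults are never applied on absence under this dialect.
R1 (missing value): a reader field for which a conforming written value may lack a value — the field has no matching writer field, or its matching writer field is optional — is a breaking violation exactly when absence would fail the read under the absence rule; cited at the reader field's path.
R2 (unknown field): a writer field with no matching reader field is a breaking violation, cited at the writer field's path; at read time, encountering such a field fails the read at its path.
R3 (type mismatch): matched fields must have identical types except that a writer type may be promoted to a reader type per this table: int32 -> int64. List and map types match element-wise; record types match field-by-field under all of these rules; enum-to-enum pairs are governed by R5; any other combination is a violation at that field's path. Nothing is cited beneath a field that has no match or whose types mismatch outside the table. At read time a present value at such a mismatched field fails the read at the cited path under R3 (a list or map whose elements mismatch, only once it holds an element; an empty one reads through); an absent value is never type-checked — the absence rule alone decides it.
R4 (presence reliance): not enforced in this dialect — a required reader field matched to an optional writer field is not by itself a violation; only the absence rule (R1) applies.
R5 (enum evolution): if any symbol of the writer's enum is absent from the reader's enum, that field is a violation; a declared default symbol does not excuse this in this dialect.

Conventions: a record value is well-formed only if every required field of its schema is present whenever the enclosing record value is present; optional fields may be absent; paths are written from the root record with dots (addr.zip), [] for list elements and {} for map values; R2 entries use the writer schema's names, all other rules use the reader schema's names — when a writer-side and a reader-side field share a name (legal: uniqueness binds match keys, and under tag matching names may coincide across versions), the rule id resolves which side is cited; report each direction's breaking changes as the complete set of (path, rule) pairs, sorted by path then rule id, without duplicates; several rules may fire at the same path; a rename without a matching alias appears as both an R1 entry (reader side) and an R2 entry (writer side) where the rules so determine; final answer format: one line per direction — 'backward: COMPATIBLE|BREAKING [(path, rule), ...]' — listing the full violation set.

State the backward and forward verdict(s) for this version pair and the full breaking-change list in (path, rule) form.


backward: BREAKING [(version, R1)]; forward: BREAKING [(price, R1), (tier, R1)]

the writer's type comes first in each Event pair
backward analysis of Event with v2 as reader and v1 as writer:
  tier <- tier (Color -> Color, writer required)
  active <- verified (bool -> bool, writer optional)
  price <- price (float64 -> float64, writer required)
  city <- city (string -> string, writer required)
  version <- version (int64 -> int64, writer optional)
  rule R1 violated at version
  => backward verdict for Event: BREAKING, 1 violation(s)
forward analysis of Event with v1 as reader and v2 as writer:
  tier <- tier (Color -> Color, writer optional)
  verified <- active (bool -> bool, writer optional)
  price <- price (float64 -> float64, writer optional)
  city <- city (string -> string, writer required)
  version <- version (int64 -> int64, writer required)
  rule R1 violated at price
  rule R1 violated at tier
  => forward verdict for Event: BREAKING, 2 violation(s)


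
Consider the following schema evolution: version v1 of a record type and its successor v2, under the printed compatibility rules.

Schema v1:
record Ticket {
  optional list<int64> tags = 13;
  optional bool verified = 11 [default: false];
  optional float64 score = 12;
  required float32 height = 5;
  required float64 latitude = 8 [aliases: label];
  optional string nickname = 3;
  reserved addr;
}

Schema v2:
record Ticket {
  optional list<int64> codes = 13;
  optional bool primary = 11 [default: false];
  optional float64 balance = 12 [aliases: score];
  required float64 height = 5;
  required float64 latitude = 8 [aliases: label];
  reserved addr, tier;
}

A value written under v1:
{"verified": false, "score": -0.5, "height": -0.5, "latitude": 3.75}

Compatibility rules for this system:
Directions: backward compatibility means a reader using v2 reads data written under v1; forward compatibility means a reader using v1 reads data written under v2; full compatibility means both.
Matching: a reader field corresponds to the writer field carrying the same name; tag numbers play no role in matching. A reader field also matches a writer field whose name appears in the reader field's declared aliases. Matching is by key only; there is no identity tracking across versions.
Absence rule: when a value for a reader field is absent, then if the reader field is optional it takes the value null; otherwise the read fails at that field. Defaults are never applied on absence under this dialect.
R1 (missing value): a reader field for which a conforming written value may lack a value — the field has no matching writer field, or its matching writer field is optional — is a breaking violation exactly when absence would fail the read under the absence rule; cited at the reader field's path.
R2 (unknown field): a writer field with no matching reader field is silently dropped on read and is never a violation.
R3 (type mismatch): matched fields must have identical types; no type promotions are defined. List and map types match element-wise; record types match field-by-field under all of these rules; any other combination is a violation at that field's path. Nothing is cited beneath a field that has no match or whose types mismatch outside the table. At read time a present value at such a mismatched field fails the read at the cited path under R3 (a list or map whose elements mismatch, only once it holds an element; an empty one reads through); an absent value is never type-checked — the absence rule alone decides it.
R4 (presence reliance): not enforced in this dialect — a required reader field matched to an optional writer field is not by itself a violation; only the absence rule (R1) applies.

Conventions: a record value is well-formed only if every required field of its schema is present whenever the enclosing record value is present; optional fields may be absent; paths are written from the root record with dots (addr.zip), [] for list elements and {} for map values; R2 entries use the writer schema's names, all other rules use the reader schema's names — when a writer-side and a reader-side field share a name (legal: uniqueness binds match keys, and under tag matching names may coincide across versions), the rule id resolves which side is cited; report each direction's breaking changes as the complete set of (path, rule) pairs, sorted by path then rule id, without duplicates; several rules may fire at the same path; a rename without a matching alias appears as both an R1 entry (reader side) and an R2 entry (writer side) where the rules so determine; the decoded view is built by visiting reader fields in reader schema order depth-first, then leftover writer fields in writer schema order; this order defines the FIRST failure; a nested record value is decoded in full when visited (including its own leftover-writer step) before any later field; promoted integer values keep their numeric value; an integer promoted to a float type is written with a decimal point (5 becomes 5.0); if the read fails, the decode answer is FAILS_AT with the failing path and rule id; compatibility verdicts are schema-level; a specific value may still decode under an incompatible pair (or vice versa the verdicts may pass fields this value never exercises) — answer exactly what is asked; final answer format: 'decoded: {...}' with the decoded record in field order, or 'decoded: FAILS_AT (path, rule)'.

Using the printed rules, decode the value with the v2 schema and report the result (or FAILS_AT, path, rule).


the writer's type comes first in each Ticket pair
decode walk for Ticket under reader schema v2:
  codes := null (not supplied -> null)
  primary := null (not supplied -> null)
  balance := -0.5 (from writer score)
  read fails at height under R3
  => FAILS_AT (height, R3)
the other Ticket changes do not affect what is asked:
  renamed field tags to codes in record Ticket -> fires no rule on Ticket under this dialect and leaves the result unchanged
  removed field nickname from record Ticket -> fires no rule on Ticket under this dialect and leaves the result unchanged
  renamed field verified to primary in record Ticket -> fires no rule on Ticket under this dialect and leaves the result unchanged
  renamed field score to balance in record Ticket (alias score declared on the renamed field) -> fires no rule on Ticket under this dialect and leaves the result unchanged

decoded: FAILS_AT (height, R3)


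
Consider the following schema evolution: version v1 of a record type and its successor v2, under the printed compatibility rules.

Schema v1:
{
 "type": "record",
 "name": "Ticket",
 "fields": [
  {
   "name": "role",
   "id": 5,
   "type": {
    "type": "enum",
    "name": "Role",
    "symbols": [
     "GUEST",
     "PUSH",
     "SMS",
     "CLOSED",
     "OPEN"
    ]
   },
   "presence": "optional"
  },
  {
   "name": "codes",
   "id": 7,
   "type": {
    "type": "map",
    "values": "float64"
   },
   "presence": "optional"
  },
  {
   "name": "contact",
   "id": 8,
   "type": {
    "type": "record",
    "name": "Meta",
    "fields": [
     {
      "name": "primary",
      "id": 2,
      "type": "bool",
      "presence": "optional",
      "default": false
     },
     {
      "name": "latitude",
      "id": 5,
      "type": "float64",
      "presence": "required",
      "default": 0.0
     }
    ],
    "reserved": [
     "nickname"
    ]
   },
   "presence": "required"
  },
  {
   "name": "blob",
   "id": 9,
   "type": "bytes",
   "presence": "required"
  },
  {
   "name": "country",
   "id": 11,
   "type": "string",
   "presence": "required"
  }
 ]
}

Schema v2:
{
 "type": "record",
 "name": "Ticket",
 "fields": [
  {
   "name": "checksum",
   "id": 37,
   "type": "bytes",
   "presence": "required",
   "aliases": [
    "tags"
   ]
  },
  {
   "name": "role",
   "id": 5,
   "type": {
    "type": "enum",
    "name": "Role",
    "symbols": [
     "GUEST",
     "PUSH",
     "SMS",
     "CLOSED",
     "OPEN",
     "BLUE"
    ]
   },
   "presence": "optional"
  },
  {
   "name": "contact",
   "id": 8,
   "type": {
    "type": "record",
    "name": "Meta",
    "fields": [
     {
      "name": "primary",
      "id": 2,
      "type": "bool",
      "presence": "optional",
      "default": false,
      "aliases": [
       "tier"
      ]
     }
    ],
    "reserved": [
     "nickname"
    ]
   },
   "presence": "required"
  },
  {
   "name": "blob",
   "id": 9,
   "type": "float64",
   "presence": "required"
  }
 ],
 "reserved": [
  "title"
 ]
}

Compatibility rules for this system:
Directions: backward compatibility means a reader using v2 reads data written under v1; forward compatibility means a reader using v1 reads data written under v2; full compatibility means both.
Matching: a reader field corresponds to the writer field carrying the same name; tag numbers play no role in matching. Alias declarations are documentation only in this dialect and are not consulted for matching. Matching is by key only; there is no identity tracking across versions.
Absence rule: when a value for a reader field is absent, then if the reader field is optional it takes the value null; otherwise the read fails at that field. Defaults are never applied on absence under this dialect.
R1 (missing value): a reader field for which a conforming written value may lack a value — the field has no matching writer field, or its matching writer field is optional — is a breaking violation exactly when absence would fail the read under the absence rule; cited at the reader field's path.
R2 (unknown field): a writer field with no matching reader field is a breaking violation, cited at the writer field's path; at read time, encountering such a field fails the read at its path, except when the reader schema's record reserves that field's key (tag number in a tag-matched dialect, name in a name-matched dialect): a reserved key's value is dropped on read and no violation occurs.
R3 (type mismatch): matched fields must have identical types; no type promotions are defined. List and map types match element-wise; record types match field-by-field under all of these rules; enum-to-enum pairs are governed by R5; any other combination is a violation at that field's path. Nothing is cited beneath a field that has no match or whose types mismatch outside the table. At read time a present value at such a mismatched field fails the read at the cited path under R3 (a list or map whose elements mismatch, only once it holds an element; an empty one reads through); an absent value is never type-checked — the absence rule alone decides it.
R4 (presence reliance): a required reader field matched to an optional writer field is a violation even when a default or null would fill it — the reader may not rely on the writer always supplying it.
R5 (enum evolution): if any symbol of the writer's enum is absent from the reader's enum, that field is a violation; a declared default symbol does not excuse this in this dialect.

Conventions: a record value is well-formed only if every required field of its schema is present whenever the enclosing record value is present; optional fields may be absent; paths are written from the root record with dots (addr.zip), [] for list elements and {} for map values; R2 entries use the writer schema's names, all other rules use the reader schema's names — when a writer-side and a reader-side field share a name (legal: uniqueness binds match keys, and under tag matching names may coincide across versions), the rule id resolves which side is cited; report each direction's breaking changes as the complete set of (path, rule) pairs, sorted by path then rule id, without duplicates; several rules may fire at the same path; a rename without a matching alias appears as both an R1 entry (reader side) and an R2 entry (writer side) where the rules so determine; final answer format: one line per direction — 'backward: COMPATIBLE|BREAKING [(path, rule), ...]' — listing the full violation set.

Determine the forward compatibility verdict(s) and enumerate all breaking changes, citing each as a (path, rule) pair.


arrows below run writer -> reader for Ticket
forward analysis of Ticket with v1 as reader and v2 as writer:
  Role -> Role, writer optional: role aligns to role
  no writer field matches reader codes
  Meta -> Meta, writer required: contact aligns to contact
  float64 -> bytes, writer required: blob aligns to blob
  no writer field matches reader country
  writer checksum: unknown to reader
  bool -> bool, writer optional: contact.primary aligns to contact.primary
  no writer field matches reader contact.latitude
  rule R3 violated at blob
  rule R2 violated at checksum
  rule R1 violated at contact.latitude
  rule R1 violated at country
  rule R5 violated at role
  => forward verdict for Ticket: BREAKING, 5 violation(s)
ruling out the remaining Ticket differences:
  removed field codes from record Ticket -> its effect on Ticket is confined to the backward direction, not asked

forward: BREAKING [(blob, R3), (checksum, R2), (contact.latitude, R1), (country, R1), (role, R5)]


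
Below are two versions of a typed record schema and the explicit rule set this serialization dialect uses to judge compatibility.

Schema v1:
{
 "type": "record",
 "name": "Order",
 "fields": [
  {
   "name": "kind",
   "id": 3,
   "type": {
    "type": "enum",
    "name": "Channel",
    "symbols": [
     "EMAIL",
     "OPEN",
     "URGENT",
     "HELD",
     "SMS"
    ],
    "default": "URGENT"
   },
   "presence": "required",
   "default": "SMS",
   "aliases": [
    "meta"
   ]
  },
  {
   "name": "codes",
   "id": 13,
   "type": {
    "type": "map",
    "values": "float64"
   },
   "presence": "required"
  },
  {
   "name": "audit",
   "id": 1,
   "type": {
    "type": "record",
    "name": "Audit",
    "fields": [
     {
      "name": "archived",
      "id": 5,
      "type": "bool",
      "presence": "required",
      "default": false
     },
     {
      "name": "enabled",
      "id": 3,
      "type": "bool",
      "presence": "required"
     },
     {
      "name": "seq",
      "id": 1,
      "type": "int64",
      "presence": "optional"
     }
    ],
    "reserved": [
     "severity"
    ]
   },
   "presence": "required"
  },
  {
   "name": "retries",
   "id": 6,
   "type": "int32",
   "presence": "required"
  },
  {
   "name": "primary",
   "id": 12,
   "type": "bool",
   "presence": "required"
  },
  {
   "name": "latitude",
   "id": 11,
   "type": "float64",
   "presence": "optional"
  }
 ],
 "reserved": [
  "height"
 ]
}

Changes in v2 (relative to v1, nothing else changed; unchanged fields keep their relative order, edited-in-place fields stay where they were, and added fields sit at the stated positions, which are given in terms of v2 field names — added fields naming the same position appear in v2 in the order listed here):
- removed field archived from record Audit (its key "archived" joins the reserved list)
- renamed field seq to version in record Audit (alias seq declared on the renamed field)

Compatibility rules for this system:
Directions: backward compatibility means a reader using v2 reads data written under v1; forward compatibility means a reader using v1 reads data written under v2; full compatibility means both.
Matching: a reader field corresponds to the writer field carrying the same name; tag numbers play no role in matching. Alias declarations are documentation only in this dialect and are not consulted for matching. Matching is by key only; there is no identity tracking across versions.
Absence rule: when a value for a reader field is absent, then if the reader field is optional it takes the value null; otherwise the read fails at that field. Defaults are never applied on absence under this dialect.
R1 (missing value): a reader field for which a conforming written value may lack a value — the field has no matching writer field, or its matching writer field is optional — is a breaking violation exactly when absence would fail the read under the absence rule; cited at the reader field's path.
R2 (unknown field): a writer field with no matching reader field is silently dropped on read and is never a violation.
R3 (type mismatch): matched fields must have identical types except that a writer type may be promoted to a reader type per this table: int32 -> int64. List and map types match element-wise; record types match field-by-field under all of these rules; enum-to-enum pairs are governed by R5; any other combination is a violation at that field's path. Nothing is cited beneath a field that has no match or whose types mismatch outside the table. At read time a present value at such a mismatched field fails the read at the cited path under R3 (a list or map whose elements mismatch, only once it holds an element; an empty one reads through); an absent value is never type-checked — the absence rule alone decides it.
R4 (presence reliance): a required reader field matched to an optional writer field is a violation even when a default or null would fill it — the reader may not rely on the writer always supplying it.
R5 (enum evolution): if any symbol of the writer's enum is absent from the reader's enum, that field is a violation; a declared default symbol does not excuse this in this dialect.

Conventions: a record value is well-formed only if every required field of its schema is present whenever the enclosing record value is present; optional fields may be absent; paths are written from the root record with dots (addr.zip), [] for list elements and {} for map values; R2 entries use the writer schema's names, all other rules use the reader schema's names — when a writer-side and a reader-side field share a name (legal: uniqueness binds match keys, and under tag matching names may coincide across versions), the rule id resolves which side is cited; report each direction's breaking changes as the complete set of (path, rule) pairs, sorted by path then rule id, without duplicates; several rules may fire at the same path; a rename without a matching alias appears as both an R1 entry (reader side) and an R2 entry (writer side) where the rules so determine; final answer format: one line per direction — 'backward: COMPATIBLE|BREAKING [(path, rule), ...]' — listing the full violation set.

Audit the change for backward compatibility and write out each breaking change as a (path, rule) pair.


backward: COMPATIBLE []

in Order below, arrows point writer -> reader
backward pass over Order, reader schema v2, writer schema v1:
  writer required, Channel -> Channel: reader kind maps from writer kind
  writer required, map<string, float64> -> map<string, float64>: reader codes maps from writer codes
  writer required, Audit -> Audit: reader audit maps from writer audit
  writer required, int32 -> int32: reader retries maps from writer retries
  writer required, bool -> bool: reader primary maps from writer primary
  writer optional, float64 -> float64: reader latitude maps from writer latitude
  writer required, bool -> bool: reader audit.enabled maps from writer audit.enabled
  audit.version has no writer counterpart
  audit.archived (writer side), unknown to reader
  audit.seq (writer side), unknown to reader
  nothing fires on Order: backward is COMPATIBLE
the rest of the Order diff is inert for this question:
  removed field archived from record Audit (its key "archived" joins the reserved list) -> affects forward compatibility only, which is not asked
  renamed field seq to version in record Audit (alias seq declared on the renamed field) -> triggers nothing under Order's printed rules — same verdict


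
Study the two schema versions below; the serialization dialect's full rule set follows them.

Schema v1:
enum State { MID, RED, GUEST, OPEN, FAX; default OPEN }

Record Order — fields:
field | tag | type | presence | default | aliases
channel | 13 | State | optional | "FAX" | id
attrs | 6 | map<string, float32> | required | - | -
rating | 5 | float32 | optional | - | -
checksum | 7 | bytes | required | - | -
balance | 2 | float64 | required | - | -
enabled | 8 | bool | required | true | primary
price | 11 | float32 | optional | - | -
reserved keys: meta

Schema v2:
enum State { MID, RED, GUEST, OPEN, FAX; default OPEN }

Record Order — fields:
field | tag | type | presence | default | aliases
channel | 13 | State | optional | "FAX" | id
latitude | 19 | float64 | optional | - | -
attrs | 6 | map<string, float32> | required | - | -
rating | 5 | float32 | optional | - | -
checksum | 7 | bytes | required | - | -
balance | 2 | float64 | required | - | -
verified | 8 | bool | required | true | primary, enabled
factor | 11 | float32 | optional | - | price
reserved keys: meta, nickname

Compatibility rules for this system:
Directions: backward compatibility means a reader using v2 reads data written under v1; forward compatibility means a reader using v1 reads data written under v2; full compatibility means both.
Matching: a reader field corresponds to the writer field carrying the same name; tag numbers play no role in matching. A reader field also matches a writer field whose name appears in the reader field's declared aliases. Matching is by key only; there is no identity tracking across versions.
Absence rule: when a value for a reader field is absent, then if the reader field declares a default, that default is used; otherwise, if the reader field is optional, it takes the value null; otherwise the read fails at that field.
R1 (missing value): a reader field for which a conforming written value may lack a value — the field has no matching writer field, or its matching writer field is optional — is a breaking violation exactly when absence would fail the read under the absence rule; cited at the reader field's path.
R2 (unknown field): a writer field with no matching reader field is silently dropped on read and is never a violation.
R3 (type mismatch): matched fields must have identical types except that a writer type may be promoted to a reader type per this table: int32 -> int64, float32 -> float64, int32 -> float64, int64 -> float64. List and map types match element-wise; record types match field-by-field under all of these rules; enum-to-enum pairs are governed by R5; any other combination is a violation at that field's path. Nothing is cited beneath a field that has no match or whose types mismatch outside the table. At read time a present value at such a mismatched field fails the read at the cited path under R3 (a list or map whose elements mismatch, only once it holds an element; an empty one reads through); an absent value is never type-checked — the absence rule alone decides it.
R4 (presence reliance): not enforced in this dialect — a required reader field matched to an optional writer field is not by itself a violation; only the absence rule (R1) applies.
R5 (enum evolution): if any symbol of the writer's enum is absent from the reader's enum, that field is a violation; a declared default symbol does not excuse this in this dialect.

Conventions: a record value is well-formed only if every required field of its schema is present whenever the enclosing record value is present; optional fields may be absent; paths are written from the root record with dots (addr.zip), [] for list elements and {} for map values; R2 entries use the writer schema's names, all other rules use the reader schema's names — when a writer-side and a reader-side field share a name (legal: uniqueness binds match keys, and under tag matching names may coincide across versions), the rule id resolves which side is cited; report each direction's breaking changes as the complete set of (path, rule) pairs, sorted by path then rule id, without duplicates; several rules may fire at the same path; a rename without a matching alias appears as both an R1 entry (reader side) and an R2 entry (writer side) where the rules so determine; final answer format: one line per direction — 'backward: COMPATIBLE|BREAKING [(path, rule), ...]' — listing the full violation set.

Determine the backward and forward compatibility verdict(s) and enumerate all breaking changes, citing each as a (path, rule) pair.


the writer's type comes first in each Order pair
backward for Order (reader v2, writer v1):
  channel <- channel (State -> State, writer optional)
  latitude: no writer match
  attrs <- attrs (map<string, float32> -> map<string, float32>, writer required)
  rating <- rating (float32 -> float32, writer optional)
  checksum <- checksum (bytes -> bytes, writer required)
  balance <- balance (float64 -> float64, writer required)
  verified <- enabled (bool -> bool, writer required)
  factor <- price (float32 -> float32, writer optional)
  => no violations; backward on Order: COMPATIBLE
forward for Order (reader v1, writer v2):
  channel <- channel (State -> State, writer optional)
  attrs <- attrs (map<string, float32> -> map<string, float32>, writer required)
  rating <- rating (float32 -> float32, writer optional)
  checksum <- checksum (bytes -> bytes, writer required)
  balance <- balance (float64 -> float64, writer required)
  enabled: no writer match
  price: no writer match
  leftover writer field: latitude
  leftover writer field: verified
  leftover writer field: factor
  => no violations; forward on Order: COMPATIBLE

backward: COMPATIBLE []; forward: COMPATIBLE []


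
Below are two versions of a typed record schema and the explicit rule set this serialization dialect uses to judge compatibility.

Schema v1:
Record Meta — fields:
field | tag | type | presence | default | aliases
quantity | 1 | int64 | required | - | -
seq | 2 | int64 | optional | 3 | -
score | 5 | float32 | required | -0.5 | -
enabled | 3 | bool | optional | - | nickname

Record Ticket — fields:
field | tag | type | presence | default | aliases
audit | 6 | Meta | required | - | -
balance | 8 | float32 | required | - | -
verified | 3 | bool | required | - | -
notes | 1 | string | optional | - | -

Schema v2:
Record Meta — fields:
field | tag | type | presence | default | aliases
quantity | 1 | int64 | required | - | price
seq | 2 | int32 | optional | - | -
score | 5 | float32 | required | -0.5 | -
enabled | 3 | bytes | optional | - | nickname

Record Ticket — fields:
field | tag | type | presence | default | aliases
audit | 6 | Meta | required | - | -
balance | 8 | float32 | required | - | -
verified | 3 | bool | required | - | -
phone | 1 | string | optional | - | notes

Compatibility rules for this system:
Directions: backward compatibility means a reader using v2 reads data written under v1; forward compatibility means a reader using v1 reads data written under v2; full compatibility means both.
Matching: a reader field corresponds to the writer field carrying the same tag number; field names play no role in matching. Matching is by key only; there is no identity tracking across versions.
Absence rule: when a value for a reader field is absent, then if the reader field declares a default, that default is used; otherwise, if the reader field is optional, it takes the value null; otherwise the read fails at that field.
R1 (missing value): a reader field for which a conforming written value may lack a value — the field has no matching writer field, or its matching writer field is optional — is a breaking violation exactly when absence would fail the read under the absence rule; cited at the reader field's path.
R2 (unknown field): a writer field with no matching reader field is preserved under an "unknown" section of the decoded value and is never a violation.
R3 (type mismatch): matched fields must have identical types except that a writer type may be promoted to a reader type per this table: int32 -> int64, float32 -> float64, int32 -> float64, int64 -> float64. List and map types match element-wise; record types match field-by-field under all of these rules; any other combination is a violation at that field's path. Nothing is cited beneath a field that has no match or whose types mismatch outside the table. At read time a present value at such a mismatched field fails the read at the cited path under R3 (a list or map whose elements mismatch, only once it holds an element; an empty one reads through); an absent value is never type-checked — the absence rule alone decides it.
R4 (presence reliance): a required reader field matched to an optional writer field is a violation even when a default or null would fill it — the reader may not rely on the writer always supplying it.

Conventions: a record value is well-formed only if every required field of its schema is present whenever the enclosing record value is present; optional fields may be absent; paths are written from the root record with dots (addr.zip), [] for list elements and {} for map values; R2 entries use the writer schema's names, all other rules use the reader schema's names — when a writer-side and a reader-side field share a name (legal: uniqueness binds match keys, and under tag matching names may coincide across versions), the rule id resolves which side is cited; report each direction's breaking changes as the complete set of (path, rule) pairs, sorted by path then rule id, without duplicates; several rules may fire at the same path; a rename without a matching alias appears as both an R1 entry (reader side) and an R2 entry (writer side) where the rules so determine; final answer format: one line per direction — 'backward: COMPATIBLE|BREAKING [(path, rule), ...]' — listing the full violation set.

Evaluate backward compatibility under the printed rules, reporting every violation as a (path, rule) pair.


arrows below run writer -> reader for Ticket
backward for Ticket (reader v2, writer v1):
  Meta -> Meta, writer required: audit aligns to audit
  float32 -> float32, writer required: balance aligns to balance
  bool -> bool, writer required: verified aligns to verified
  string -> string, writer optional: phone aligns to notes
  int64 -> int64, writer required: audit.quantity aligns to audit.quantity
  int64 -> int32, writer optional: audit.seq aligns to audit.seq
  float32 -> float32, writer required: audit.score aligns to audit.score
  bool -> bytes, writer optional: audit.enabled aligns to audit.enabled
  violation R3 at audit.enabled
  violation R3 at audit.seq
  => backward: BREAKING (2)
the rest of the Ticket diff is inert for this question:
  renamed field notes to phone in record Ticket (alias notes declared on the renamed field) -> fires no rule on Ticket, leaving the asked answer as it is

backward: BREAKING [(audit.enabled, R3), (audit.seq, R3)]
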